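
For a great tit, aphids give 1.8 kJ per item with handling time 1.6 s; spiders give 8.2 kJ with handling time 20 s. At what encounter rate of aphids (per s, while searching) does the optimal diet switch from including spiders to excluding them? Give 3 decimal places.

0.358 per s

Drop spiders once their profitability E₂/h₂ falls below the rate achievable on aphids alone: E₂/h₂ = λE₁/(1 + λh₁).
Solve for λ: λE₁h₂ = E₂(1 + λh₁) → λ(E₁h₂ − E₂h₁) = E₂ → λ = E₂/(E₁h₂ − E₂h₁).
λ = 8.2/(1.8×20 − 8.2×1.6) = 8.2/22.88 = 0.3584 per s.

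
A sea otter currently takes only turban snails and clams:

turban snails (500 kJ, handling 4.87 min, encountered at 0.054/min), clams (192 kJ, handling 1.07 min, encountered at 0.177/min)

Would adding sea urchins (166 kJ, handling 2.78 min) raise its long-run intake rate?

Yes

Intake rate on the current diet: R = (0.054×500 + 0.177×192) / (1 + 0.054×4.87 + 0.177×1.07) = 60.98/1.452 = 41.99 kJ/min.
Profitability of sea urchins: 166/2.78 = 59.71 kJ/min.
Since 59.71 > R, including sea urchins increases the long-run rate.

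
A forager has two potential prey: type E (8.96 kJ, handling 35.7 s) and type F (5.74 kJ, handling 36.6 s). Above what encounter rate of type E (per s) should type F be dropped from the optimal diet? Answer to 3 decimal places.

0.047 per s

Drop type F once their profitability E₂/h₂ falls below the rate achievable on type E alone: E₂/h₂ = λE₁/(1 + λh₁).
Solve for λ: λE₁h₂ = E₂(1 + λh₁) → λ(E₁h₂ − E₂h₁) = E₂ → λ = E₂/(E₁h₂ − E₂h₁).
λ = 5.74/(8.96×36.6 − 5.74×35.7) = 5.74/123 = 0.04666 per s.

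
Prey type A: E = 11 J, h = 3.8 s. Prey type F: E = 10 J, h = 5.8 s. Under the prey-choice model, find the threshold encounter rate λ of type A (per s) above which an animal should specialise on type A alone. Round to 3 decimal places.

At the threshold, the rate on type A alone equals the profitability of type F: λ·11/(1 + λ·3.8) = 10/5.8 = 1.724.
Rearranging, λ(11 − 1.724×3.8) = 1.724, so λ = 1.724/4.448 = 0.3876 per s.

0.388 per s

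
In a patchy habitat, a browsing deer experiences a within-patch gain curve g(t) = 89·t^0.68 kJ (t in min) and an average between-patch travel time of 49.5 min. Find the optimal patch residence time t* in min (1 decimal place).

105.2 min

Optimal t* satisfies g'(t*) = g(t*)/(T + t*).
g'(t) = 0.68·89·t^-0.32. Setting 0.68·89·t^-0.32 = 89·t^0.68/(49.5+t) gives 0.68(49.5+t) = t, so 0.32·t = 0.68×49.5.
t* = 0.68×49.5/0.32 = 105.2 min.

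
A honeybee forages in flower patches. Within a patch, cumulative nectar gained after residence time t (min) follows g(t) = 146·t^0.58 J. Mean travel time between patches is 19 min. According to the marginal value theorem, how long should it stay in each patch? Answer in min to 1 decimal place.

Optimal t* satisfies g'(t*) = g(t*)/(T + t*).
g'(t) = 0.58·146·t^-0.42. Setting 0.58·146·t^-0.42 = 146·t^0.58/(19+t) gives 0.58(19+t) = t, so 0.42·t = 0.58×19.
t* = 0.58×19/0.42 = 26.24 min.

26.2 min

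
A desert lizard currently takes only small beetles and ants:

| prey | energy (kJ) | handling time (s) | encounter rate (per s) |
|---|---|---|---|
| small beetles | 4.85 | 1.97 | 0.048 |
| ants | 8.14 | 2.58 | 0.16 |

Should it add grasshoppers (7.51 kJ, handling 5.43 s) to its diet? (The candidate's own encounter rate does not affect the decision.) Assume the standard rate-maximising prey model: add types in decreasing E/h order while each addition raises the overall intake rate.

Yes

On small beetles and ants alone, R = ΣλE/(1+Σλh) = 1.535/1.507 = 1.018 kJ/s.
grasshoppers: E/h = 7.51/5.43 = 1.383 kJ/s.
1.383 > 1.018, so adding grasshoppers raises the average — include it.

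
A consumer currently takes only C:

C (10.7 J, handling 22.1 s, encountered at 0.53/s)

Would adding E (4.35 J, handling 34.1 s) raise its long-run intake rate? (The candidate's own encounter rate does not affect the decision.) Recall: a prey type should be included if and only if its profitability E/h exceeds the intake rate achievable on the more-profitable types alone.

No

Current rate: (0.53×10.7)/(1 + 0.53×22.1) = 0.4461 J/s.
E: E/h = 4.35/34.1 = 0.1276 J/s.
0.1276 < 0.4461, so adding E would lower the average — exclude it.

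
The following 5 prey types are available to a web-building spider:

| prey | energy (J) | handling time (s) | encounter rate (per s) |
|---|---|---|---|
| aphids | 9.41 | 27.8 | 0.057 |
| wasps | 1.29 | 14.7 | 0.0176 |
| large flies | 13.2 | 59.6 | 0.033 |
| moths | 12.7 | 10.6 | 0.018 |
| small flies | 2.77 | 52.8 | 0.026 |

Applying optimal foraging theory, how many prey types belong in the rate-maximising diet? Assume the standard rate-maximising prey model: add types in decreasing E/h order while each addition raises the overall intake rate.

E/h in descending order: moths 1.2, aphids 0.338, large flies 0.221, wasps 0.0878, small flies 0.0525 J/s. The optimal diet is the largest prefix of this list for which every included type satisfies E_i/h_i > R on the types above it.
Rate on top 1: 0.192. aphids: 0.338 > 0.192 → include.
Rate on top 2: 0.2756. large flies: 0.221 < 0.2756 → exclude; stop.
Optimal diet: moths, aphids — 2 of 5 types.

2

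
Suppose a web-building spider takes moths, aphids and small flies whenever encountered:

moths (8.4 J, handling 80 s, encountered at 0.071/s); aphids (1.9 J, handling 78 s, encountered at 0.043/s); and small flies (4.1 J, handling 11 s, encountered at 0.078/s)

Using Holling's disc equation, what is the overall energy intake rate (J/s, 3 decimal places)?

R = (0.071×8.4 + 0.043×1.9 + 0.078×4.1) / (1 + 0.071×80 + 0.043×78 + 0.078×11) = 0.9979/10.89 = 0.09162 J/s.

0.092 J/s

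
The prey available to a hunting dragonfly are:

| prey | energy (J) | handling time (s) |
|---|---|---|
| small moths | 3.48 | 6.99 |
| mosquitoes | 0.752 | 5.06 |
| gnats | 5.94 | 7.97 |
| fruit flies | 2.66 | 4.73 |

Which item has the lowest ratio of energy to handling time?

Profitability E/h (J/s): small moths = 3.48/6.99 = 0.498, mosquitoes = 0.752/5.06 = 0.149, gnats = 5.94/7.97 = 0.745, fruit flies = 2.66/4.73 = 0.562.
Ranked: gnats > fruit flies > small moths > mosquitoes.

mosquitoes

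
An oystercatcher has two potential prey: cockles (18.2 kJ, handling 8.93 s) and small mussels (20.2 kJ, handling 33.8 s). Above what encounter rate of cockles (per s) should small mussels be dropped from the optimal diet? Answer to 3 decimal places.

0.046 per s

At the threshold, the rate on cockles alone equals the profitability of small mussels: λ·18.2/(1 + λ·8.93) = 20.2/33.8 = 0.5976.
Rearranging, λ(18.2 − 0.5976×8.93) = 0.5976, so λ = 0.5976/12.86 = 0.04646 per s.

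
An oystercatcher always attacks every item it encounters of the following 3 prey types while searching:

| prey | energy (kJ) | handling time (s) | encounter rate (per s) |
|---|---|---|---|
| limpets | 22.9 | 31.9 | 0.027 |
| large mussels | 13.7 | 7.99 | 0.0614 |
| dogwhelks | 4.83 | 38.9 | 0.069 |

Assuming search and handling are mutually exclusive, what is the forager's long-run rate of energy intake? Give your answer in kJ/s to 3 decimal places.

0.356 kJ/s

R = Σλ_iE_i / (1 + Σλ_ih_i)
Numerator: 0.027×22.9 + 0.0614×13.7 + 0.069×4.83 = 1.793
Denominator: 1 + 0.027×31.9 + 0.0614×7.99 + 0.069×38.9 = 5.036
R = 1.793/5.036 = 0.356 kJ/s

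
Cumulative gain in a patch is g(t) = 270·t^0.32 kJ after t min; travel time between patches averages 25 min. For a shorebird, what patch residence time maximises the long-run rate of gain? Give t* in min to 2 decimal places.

11.76 min

Optimal t* satisfies g'(t*) = g(t*)/(T + t*).
g'(t) = 0.32·270·t^-0.68. Setting 0.32·270·t^-0.68 = 270·t^0.32/(25+t) gives 0.32(25+t) = t, so 0.68·t = 0.32×25.
t* = 0.32×25/0.68 = 11.76 min.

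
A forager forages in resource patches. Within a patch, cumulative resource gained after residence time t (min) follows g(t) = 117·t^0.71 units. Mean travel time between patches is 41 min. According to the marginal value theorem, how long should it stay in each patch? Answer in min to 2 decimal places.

100.38 min

Optimal t* satisfies g'(t*) = g(t*)/(T + t*).
g'(t) = 0.71·117·t^-0.29. Setting 0.71·117·t^-0.29 = 117·t^0.71/(41+t) gives 0.71(41+t) = t, so 0.29·t = 0.71×41.
t* = 0.71×41/0.29 = 100.4 min.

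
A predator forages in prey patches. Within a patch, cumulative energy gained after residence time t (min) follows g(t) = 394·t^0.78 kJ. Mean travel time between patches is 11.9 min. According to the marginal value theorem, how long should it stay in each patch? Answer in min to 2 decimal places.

42.19 min

Optimal t* satisfies g'(t*) = g(t*)/(T + t*).
g'(t) = 0.78·394·t^-0.22. Setting 0.78·394·t^-0.22 = 394·t^0.78/(11.9+t) gives 0.78(11.9+t) = t, so 0.22·t = 0.78×11.9.
t* = 0.78×11.9/0.22 = 42.19 min.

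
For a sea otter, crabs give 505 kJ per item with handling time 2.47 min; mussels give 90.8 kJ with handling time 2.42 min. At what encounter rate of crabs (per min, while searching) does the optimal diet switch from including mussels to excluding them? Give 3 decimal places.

0.091 per min

The zero-one rule: include mussels iff E₂/h₂ > λE₁/(1+λh₁). Equality gives the switch point.
λE₁h₂ = E₂ + λE₂h₁ ⇒ λ = E₂/(E₁h₂ − E₂h₁) = 90.8/(1222 − 224.3) = 0.091 per min.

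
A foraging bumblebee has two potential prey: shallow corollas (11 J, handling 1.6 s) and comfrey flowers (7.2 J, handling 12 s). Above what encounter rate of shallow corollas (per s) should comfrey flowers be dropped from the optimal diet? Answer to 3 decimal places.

0.060 per s

Drop comfrey flowers once their profitability E₂/h₂ falls below the rate achievable on shallow corollas alone: E₂/h₂ = λE₁/(1 + λh₁).
Solve for λ: λE₁h₂ = E₂(1 + λh₁) → λ(E₁h₂ − E₂h₁) = E₂ → λ = E₂/(E₁h₂ − E₂h₁).
λ = 7.2/(11×12 − 7.2×1.6) = 7.2/120.5 = 0.05976 per s.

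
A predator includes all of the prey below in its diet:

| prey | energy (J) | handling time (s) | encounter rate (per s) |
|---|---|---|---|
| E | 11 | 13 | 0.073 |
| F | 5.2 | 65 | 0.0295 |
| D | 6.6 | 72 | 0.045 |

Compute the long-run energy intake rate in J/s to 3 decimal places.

R = Σλ_iE_i / (1 + Σλ_ih_i)
Numerator: 0.073×11 + 0.0295×5.2 + 0.045×6.6 = 1.253
Denominator: 1 + 0.073×13 + 0.0295×65 + 0.045×72 = 7.106
R = 1.253/7.106 = 0.1764 J/s

0.176 J/s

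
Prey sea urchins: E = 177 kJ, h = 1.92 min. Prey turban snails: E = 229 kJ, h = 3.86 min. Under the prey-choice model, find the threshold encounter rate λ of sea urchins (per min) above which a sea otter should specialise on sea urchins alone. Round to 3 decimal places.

The zero-one rule: include turban snails iff E₂/h₂ > λE₁/(1+λh₁). Equality gives the switch point.
λE₁h₂ = E₂ + λE₂h₁ ⇒ λ = E₂/(E₁h₂ − E₂h₁) = 229/(683.2 − 439.7) = 0.9403 per min.

0.940 per min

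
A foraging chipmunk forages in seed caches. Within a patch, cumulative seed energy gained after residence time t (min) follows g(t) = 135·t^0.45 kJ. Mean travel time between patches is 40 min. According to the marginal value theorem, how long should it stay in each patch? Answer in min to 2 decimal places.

By the marginal value theorem, leave when the instantaneous gain rate g'(t) equals the habitat-wide average g(t)/(T + t).
g'(t) = 0.45·135·t^-0.55. Setting 0.45·135·t^-0.55 = 135·t^0.45/(40+t) gives 0.45(40+t) = t, so 0.55·t = 0.45×40.
t* = 0.45×40/0.55 = 32.73 min.

32.73 min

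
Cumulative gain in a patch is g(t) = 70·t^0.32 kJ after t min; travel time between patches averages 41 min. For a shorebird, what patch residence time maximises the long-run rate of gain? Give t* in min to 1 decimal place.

19.3 min

By the marginal value theorem, leave when the instantaneous gain rate g'(t) equals the habitat-wide average g(t)/(T + t).
g'(t) = 0.32·70·t^-0.68. Setting 0.32·70·t^-0.68 = 70·t^0.32/(41+t) gives 0.32(41+t) = t, so 0.68·t = 0.32×41.
t* = 0.32×41/0.68 = 19.29 min.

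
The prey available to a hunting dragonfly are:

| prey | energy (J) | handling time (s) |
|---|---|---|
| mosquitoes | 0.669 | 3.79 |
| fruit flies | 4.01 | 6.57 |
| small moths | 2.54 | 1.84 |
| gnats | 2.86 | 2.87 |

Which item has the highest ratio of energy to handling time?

small moths

In descending order of E/h:
small moths: 2.54/1.84 = 1.38 J/s
gnats: 2.86/2.87 = 0.997 J/s
fruit flies: 4.01/6.57 = 0.61 J/s
mosquitoes: 0.669/3.79 = 0.177 J/s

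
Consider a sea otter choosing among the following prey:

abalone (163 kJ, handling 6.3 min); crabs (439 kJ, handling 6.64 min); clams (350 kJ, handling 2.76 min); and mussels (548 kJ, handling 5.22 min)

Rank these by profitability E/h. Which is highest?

clams

In descending order of E/h:
clams: 350/2.76 = 127 kJ/min
mussels: 548/5.22 = 105 kJ/min
crabs: 439/6.64 = 66.1 kJ/min
abalone: 163/6.3 = 25.9 kJ/min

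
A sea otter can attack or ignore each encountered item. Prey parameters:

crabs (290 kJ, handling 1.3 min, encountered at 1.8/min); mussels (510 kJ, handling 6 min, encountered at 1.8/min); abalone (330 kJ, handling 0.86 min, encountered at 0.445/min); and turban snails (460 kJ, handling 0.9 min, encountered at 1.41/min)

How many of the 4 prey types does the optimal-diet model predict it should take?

2

Rank by E/h (kJ/min): turban snails 511, abalone 384, crabs 223, mussels 85. Include each in turn until the next type's E/h falls below the running intake rate.
Rate on top 1: 285.9. abalone: 384 > 285.9 → include.
Rate on top 2: 300. crabs: 223 < 300 → exclude; stop.
Optimal diet: turban snails, abalone — 2 of 4 types.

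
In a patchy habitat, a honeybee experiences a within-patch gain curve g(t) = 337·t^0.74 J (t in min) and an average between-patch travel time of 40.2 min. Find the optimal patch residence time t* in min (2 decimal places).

Maximise g(t)/(T+t): set derivative to zero → g'(t)(T+t) = g(t).
g'(t) = 0.74·337·t^-0.26. Setting 0.74·337·t^-0.26 = 337·t^0.74/(40.2+t) gives 0.74(40.2+t) = t, so 0.26·t = 0.74×40.2.
t* = 0.74×40.2/0.26 = 114.4 min.

114.42 min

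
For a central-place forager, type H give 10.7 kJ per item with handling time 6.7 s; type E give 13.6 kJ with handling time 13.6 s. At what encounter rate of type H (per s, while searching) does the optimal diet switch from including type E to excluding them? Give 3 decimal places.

The zero-one rule: include type E iff E₂/h₂ > λE₁/(1+λh₁). Equality gives the switch point.
λE₁h₂ = E₂ + λE₂h₁ ⇒ λ = E₂/(E₁h₂ − E₂h₁) = 13.6/(145.5 − 91.12) = 0.25 per s.

0.250 per s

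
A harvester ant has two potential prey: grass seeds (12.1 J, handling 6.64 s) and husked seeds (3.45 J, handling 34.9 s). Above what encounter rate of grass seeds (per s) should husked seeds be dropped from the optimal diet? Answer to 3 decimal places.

At the threshold, the rate on grass seeds alone equals the profitability of husked seeds: λ·12.1/(1 + λ·6.64) = 3.45/34.9 = 0.09885.
Rearranging, λ(12.1 − 0.09885×6.64) = 0.09885, so λ = 0.09885/11.44 = 0.008638 per s.

0.009 per s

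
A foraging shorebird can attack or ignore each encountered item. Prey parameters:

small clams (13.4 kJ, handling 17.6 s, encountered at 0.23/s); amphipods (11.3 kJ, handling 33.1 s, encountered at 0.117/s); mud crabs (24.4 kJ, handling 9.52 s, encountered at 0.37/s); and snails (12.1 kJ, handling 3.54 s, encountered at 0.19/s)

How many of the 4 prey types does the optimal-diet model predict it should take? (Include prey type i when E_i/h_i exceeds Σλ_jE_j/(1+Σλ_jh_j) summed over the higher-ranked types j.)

Profitabilities (E/h, kJ/s): snails 3.42, mud crabs 2.56, small clams 0.761, amphipods 0.341. Add prey in this order while the next type's profitability exceeds the intake rate on those already taken.
Rate on top 1: 1.375. mud crabs: 2.56 > 1.375 → include.
Rate on top 2: 2.18. small clams: 0.761 < 2.18 → exclude; stop.
Optimal diet: snails, mud crabs — 2 of 4 types.

2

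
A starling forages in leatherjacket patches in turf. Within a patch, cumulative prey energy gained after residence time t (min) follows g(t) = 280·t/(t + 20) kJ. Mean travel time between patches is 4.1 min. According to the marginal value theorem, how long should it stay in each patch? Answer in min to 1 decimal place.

9.1 min

By the marginal value theorem, leave when the instantaneous gain rate g'(t) equals the habitat-wide average g(t)/(T + t).
g'(t) = 280·20/(t + 20)². Setting 280·20/(t+20)² = 280t/[(t+20)(4.1+t)] gives 20(4.1+t) = t(t+20), so t² = 20×4.1 = 82.
t* = √82 = 9.055 min.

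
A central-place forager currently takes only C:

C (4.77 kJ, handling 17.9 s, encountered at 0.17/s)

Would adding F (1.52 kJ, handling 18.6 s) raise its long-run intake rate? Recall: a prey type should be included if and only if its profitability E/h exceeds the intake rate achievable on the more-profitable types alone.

No

On C alone, R = ΣλE/(1+Σλh) = 0.8109/4.043 = 0.2006 kJ/s.
Profitability of F: 1.52/18.6 = 0.08172 kJ/s.
Since 0.08172 < R, time spent handling F is better spent searching.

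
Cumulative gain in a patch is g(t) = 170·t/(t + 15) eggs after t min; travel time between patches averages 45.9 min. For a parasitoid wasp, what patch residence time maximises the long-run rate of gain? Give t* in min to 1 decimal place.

Maximise g(t)/(T+t): set derivative to zero → g'(t)(T+t) = g(t).
g'(t) = 170·15/(t + 15)². Setting 170·15/(t+15)² = 170t/[(t+15)(45.9+t)] gives 15(45.9+t) = t(t+15), so t² = 15×45.9 = 688.5.
t* = √688.5 = 26.24 min.

26.2 min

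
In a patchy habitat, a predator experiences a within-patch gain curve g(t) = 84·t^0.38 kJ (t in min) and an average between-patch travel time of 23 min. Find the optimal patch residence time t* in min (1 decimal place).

14.1 min

Maximise g(t)/(T+t): set derivative to zero → g'(t)(T+t) = g(t).
g'(t) = 0.38·84·t^-0.62. Setting 0.38·84·t^-0.62 = 84·t^0.38/(23+t) gives 0.38(23+t) = t, so 0.62·t = 0.38×23.
t* = 0.38×23/0.62 = 14.1 min.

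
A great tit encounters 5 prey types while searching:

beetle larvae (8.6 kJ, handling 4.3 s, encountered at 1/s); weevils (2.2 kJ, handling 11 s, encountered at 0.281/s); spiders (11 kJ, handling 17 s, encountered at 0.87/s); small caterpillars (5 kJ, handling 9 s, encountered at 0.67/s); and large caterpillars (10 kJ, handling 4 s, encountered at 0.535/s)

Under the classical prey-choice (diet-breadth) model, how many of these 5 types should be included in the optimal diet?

E/h in descending order: large caterpillars 2.5, beetle larvae 2, spiders 0.647, small caterpillars 0.556, weevils 0.2 kJ/s. The optimal diet is the largest prefix of this list for which every included type satisfies E_i/h_i > R on the types above it.
Rate on top 1: 1.704. beetle larvae: 2 > 1.704 → include.
Rate on top 2: 1.875. spiders: 0.647 < 1.875 → exclude; stop.
Optimal diet: large caterpillars, beetle larvae — 2 of 5 types.

2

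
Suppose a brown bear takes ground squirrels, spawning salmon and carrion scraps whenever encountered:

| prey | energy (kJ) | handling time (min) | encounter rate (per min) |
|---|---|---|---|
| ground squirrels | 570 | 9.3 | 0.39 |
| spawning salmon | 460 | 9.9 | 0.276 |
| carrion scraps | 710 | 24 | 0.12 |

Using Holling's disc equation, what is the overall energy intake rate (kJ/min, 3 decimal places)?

R = (0.39×570 + 0.276×460 + 0.12×710) / (1 + 0.39×9.3 + 0.276×9.9 + 0.12×24) = 434.5/10.24 = 42.43 kJ/min.

42.430 kJ/min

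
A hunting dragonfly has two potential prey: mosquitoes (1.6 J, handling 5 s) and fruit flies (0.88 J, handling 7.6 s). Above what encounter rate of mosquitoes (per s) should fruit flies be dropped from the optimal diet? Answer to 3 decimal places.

0.113 per s

The zero-one rule: include fruit flies iff E₂/h₂ > λE₁/(1+λh₁). Equality gives the switch point.
λE₁h₂ = E₂ + λE₂h₁ ⇒ λ = E₂/(E₁h₂ − E₂h₁) = 0.88/(12.16 − 4.4) = 0.1134 per s.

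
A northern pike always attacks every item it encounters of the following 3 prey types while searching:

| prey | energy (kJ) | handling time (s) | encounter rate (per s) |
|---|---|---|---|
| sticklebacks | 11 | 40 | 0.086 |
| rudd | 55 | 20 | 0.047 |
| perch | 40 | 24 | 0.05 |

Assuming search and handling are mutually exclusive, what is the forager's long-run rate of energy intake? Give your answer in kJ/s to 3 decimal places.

0.841 kJ/s

R = (0.086×11 + 0.047×55 + 0.05×40) / (1 + 0.086×40 + 0.047×20 + 0.05×24) = 5.531/6.58 = 0.8406 kJ/s.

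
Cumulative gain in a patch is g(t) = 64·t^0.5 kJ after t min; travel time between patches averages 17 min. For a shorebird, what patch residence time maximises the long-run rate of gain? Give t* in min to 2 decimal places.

By the marginal value theorem, leave when the instantaneous gain rate g'(t) equals the habitat-wide average g(t)/(T + t).
g'(t) = 0.5·64·t^-0.5. Setting 0.5·64·t^-0.5 = 64·t^0.5/(17+t) gives 0.5(17+t) = t, so 0.50·t = 0.5×17.
t* = 0.5×17/0.50 = 17 min.

17.00 min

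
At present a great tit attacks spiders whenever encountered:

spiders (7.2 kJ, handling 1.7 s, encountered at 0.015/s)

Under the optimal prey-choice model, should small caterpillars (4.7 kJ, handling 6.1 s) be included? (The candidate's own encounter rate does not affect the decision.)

Yes

Current rate: (0.015×7.2)/(1 + 0.015×1.7) = 0.1053 kJ/s.
small caterpillars: E/h = 4.7/6.1 = 0.7705 kJ/s.
Since 0.7705 > R, including small caterpillars increases the long-run rate.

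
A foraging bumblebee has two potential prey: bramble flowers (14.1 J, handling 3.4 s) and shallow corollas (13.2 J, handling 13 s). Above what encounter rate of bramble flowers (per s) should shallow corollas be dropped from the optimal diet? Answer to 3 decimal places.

The zero-one rule: include shallow corollas iff E₂/h₂ > λE₁/(1+λh₁). Equality gives the switch point.
λE₁h₂ = E₂ + λE₂h₁ ⇒ λ = E₂/(E₁h₂ − E₂h₁) = 13.2/(183.3 − 44.88) = 0.09536 per s.

0.095 per s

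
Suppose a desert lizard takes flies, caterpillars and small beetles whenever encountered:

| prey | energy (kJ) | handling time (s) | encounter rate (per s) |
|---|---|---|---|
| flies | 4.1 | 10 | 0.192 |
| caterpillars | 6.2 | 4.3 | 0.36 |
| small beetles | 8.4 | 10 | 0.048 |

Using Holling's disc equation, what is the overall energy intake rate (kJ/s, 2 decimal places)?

R = Σλ_iE_i / (1 + Σλ_ih_i)
Numerator: 0.192×4.1 + 0.36×6.2 + 0.048×8.4 = 3.422
Denominator: 1 + 0.192×10 + 0.36×4.3 + 0.048×10 = 4.948
R = 3.422/4.948 = 0.6917 kJ/s

0.69 kJ/s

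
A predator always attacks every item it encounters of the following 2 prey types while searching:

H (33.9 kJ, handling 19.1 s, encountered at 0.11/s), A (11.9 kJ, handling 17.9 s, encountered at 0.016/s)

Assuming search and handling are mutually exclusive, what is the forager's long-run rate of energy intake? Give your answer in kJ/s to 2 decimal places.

1.16 kJ/s

R = Σλ_iE_i / (1 + Σλ_ih_i)
Numerator: 0.11×33.9 + 0.016×11.9 = 3.919
Denominator: 1 + 0.11×19.1 + 0.016×17.9 = 3.387
R = 3.919/3.387 = 1.157 kJ/s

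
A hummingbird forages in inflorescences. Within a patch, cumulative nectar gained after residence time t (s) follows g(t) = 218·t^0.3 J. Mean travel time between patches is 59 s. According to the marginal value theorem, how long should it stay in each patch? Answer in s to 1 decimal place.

Maximise g(t)/(T+t): set derivative to zero → g'(t)(T+t) = g(t).
g'(t) = 0.3·218·t^-0.7. Setting 0.3·218·t^-0.7 = 218·t^0.3/(59+t) gives 0.3(59+t) = t, so 0.70·t = 0.3×59.
t* = 0.3×59/0.70 = 25.29 s.

25.3 s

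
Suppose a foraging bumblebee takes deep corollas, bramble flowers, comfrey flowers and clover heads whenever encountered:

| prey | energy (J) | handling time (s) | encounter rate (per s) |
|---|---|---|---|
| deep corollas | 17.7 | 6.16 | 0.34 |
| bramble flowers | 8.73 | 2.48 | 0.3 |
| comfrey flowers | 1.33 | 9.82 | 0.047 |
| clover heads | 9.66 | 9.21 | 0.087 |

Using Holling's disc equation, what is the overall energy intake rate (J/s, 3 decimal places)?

Energy encountered per unit search time: 0.34×17.7 + 0.3×8.73 + 0.047×1.33 + 0.087×9.66 = 9.54 J/s.
Handling time per unit search time: 0.34×6.16 + 0.3×2.48 + 0.047×9.82 + 0.087×9.21 = 4.101.
Rate = 9.54/(1 + 4.101) = 1.87 J/s.

1.870 J/s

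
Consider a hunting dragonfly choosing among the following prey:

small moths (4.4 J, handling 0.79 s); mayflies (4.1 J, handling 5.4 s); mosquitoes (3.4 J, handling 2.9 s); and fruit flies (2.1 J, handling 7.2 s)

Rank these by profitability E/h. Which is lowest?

fruit flies

In descending order of E/h:
small moths: 4.4/0.79 = 5.57 J/s
mosquitoes: 3.4/2.9 = 1.17 J/s
mayflies: 4.1/5.4 = 0.759 J/s
fruit flies: 2.1/7.2 = 0.292 J/s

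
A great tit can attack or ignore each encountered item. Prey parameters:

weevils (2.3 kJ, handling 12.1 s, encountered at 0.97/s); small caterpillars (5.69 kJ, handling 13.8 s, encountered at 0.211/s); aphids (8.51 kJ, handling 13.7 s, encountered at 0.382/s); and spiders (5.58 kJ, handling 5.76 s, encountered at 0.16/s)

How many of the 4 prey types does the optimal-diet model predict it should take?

2

Profitabilities (E/h, kJ/s): spiders 0.969, aphids 0.621, small caterpillars 0.412, weevils 0.19. Add prey in this order while the next type's profitability exceeds the intake rate on those already taken.
Rate on top 1: 0.4646. aphids: 0.621 > 0.4646 → include.
Rate on top 2: 0.5791. small caterpillars: 0.412 < 0.5791 → exclude; stop.
Optimal diet: spiders, aphids — 2 of 4 types.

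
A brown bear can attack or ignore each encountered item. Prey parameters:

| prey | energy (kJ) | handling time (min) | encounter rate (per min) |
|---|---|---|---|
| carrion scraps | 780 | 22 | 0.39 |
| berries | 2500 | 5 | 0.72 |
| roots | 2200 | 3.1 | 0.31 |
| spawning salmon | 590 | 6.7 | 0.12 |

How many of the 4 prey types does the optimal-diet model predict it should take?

Rank by E/h (kJ/min): roots 710, berries 500, spawning salmon 88.1, carrion scraps 35.5. Include each in turn until the next type's E/h falls below the running intake rate.
Rate on top 1: 347.8. berries: 500 > 347.8 → include.
Rate on top 2: 446.3. spawning salmon: 88.1 < 446.3 → exclude; stop.
Optimal diet: roots, berries — 2 of 4 types.

2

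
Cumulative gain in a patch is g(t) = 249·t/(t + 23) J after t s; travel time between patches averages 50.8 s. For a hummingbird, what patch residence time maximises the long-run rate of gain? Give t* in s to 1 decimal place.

34.2 s

Optimal t* satisfies g'(t*) = g(t*)/(T + t*).
g'(t) = 249·23/(t + 23)². Setting 249·23/(t+23)² = 249t/[(t+23)(50.8+t)] gives 23(50.8+t) = t(t+23), so t² = 23×50.8 = 1168.
t* = √1168 = 34.18 s.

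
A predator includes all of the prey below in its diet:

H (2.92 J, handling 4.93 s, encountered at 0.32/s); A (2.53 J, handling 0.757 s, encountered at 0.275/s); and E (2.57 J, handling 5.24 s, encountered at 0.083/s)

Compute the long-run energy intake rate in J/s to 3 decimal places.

0.572 J/s

R = (0.32×2.92 + 0.275×2.53 + 0.083×2.57) / (1 + 0.32×4.93 + 0.275×0.757 + 0.083×5.24) = 1.843/3.221 = 0.5724 J/s.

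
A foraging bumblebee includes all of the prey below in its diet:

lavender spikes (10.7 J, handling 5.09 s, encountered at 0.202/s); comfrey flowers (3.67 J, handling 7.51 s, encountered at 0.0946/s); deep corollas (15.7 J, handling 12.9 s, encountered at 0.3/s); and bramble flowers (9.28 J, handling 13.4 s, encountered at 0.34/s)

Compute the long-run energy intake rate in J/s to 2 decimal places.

0.93 J/s

R = Σλ_iE_i / (1 + Σλ_ih_i)
Numerator: 0.202×10.7 + 0.0946×3.67 + 0.3×15.7 + 0.34×9.28 = 10.37
Denominator: 1 + 0.202×5.09 + 0.0946×7.51 + 0.3×12.9 + 0.34×13.4 = 11.16
R = 10.37/11.16 = 0.9292 J/s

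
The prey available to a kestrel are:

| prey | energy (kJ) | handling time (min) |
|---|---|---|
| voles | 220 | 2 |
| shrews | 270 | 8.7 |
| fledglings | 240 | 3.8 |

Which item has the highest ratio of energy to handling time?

voles

Profitability E/h (kJ/min): voles = 220/2 = 110, shrews = 270/8.7 = 31, fledglings = 240/3.8 = 63.2.
Ranked: voles > fledglings > shrews.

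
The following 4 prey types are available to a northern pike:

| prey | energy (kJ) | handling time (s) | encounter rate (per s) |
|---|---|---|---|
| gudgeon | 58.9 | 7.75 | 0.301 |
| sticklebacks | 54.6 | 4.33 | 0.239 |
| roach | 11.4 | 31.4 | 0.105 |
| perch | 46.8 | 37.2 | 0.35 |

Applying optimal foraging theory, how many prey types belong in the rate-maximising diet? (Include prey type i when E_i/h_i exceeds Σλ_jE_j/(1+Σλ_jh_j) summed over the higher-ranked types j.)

Profitabilities (E/h, kJ/s): sticklebacks 12.6, gudgeon 7.6, perch 1.26, roach 0.363. Add prey in this order while the next type's profitability exceeds the intake rate on those already taken.
Rate on top 1: 6.413. gudgeon: 7.6 > 6.413 → include.
Rate on top 2: 7.047. perch: 1.26 < 7.047 → exclude; stop.
Optimal diet: sticklebacks, gudgeon — 2 of 4 types.

2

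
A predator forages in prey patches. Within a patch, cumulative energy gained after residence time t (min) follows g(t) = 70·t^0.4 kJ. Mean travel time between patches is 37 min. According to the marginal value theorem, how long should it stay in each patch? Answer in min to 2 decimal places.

By the marginal value theorem, leave when the instantaneous gain rate g'(t) equals the habitat-wide average g(t)/(T + t).
g'(t) = 0.4·70·t^-0.6. Setting 0.4·70·t^-0.6 = 70·t^0.4/(37+t) gives 0.4(37+t) = t, so 0.60·t = 0.4×37.
t* = 0.4×37/0.60 = 24.67 min.

24.67 min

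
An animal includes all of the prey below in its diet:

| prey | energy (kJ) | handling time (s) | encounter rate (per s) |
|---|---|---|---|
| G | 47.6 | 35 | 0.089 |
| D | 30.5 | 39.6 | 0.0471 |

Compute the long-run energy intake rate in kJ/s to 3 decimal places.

0.949 kJ/s

R = Σλ_iE_i / (1 + Σλ_ih_i)
Numerator: 0.089×47.6 + 0.0471×30.5 = 5.673
Denominator: 1 + 0.089×35 + 0.0471×39.6 = 5.98
R = 5.673/5.98 = 0.9486 kJ/s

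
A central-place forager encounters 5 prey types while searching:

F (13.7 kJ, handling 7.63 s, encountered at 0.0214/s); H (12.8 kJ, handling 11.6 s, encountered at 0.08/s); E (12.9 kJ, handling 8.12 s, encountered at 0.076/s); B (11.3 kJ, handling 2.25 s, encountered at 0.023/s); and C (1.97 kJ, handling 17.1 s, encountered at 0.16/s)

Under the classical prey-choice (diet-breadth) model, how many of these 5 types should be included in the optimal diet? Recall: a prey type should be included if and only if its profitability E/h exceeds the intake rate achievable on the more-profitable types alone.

Rank by E/h (kJ/s): B 5.02, F 1.8, E 1.59, H 1.1, C 0.115. Include each in turn until the next type's E/h falls below the running intake rate.
Rate on top 1: 0.2471. F: 1.8 > 0.2471 → include.
Rate on top 2: 0.4552. E: 1.59 > 0.4552 → include.
Rate on top 3: 0.837. H: 1.1 > 0.837 → include.
Rate on top 4: 0.9266. C: 0.115 < 0.9266 → exclude; stop.
Optimal diet: B, F, E, H — 4 of 5 types.

4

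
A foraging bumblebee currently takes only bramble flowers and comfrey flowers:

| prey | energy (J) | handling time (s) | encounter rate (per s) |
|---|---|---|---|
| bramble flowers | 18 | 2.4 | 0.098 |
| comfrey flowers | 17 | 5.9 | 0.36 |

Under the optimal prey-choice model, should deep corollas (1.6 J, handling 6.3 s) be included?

Intake rate on the current diet: R = (0.098×18 + 0.36×17) / (1 + 0.098×2.4 + 0.36×5.9) = 7.884/3.359 = 2.347 J/s.
Profitability of deep corollas: 1.6/6.3 = 0.254 J/s.
Since 0.254 < R, time spent handling deep corollas is better spent searching.

No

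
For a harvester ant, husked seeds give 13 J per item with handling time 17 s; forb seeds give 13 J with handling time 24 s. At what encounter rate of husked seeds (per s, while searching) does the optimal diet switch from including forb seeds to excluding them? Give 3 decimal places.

0.143 per s

At the threshold, the rate on husked seeds alone equals the profitability of forb seeds: λ·13/(1 + λ·17) = 13/24 = 0.5417.
Rearranging, λ(13 − 0.5417×17) = 0.5417, so λ = 0.5417/3.792 = 0.1429 per s.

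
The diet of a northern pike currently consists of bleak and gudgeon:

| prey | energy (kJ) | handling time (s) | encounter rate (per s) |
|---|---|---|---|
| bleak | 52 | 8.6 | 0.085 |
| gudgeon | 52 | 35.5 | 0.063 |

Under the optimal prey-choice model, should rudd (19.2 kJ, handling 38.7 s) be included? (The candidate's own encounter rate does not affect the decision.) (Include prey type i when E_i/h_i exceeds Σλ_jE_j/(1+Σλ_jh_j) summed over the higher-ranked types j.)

On bleak and gudgeon alone, R = ΣλE/(1+Σλh) = 7.696/3.967 = 1.94 kJ/s.
Profitability of rudd: 19.2/38.7 = 0.4961 kJ/s.
Since 0.4961 < R, time spent handling rudd is better spent searching.

No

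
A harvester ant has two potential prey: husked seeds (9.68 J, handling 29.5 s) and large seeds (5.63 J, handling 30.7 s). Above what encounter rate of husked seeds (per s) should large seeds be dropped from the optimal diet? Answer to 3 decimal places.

At the threshold, the rate on husked seeds alone equals the profitability of large seeds: λ·9.68/(1 + λ·29.5) = 5.63/30.7 = 0.1834.
Rearranging, λ(9.68 − 0.1834×29.5) = 0.1834, so λ = 0.1834/4.27 = 0.04295 per s.

0.043 per s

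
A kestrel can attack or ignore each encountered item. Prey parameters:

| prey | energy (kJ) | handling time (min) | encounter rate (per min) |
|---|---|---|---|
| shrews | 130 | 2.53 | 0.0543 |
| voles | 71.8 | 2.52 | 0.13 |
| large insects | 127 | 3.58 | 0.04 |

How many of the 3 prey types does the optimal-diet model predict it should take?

E/h in descending order: shrews 51.4, large insects 35.5, voles 28.5 kJ/min. The optimal diet is the largest prefix of this list for which every included type satisfies E_i/h_i > R on the types above it.
Rate on top 1: 6.206. large insects: 35.5 > 6.206 → include.
Rate on top 2: 9.479. voles: 28.5 > 9.479 → include.
Optimal diet: shrews, large insects, voles — 3 of 3 types.

3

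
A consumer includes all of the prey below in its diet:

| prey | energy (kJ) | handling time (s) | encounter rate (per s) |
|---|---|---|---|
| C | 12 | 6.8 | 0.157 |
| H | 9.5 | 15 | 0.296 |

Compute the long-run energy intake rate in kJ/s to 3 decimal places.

0.722 kJ/s

R = Σλ_iE_i / (1 + Σλ_ih_i)
Numerator: 0.157×12 + 0.296×9.5 = 4.696
Denominator: 1 + 0.157×6.8 + 0.296×15 = 6.508
R = 4.696/6.508 = 0.7216 kJ/s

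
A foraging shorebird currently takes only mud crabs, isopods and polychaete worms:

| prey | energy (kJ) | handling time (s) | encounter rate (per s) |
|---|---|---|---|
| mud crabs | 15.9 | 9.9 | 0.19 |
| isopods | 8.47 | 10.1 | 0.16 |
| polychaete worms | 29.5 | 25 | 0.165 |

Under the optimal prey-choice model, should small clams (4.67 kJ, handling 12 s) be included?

No

Intake rate on the current diet: R = (0.19×15.9 + 0.16×8.47 + 0.165×29.5) / (1 + 0.19×9.9 + 0.16×10.1 + 0.165×25) = 9.244/8.622 = 1.072 kJ/s.
Profitability of small clams: 4.67/12 = 0.3892 kJ/s.
0.3892 < 1.072, so adding small clams would lower the average — exclude it.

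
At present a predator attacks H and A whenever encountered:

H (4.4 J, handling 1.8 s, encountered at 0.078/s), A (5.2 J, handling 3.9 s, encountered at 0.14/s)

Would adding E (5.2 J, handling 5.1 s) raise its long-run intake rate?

Yes

Intake rate on the current diet: R = (0.078×4.4 + 0.14×5.2) / (1 + 0.078×1.8 + 0.14×3.9) = 1.071/1.686 = 0.6352 J/s.
Profitability of E: 5.2/5.1 = 1.02 J/s.
Since 1.02 > R, including E increases the long-run rate.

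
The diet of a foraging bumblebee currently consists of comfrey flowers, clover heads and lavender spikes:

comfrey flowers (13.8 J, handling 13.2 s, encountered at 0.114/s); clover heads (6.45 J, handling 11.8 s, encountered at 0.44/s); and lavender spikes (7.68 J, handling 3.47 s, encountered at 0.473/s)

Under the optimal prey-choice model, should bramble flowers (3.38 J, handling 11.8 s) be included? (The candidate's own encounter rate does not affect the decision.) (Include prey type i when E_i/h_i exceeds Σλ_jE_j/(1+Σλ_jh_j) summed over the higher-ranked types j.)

On comfrey flowers, clover heads and lavender spikes alone, R = ΣλE/(1+Σλh) = 8.044/9.338 = 0.8614 J/s.
bramble flowers: E/h = 3.38/11.8 = 0.2864 J/s.
0.2864 < 0.8614, so adding bramble flowers would lower the average — exclude it.

No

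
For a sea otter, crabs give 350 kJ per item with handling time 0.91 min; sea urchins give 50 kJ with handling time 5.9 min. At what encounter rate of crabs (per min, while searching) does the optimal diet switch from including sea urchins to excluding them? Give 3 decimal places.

0.025 per min

At the threshold, the rate on crabs alone equals the profitability of sea urchins: λ·350/(1 + λ·0.91) = 50/5.9 = 8.475.
Rearranging, λ(350 − 8.475×0.91) = 8.475, so λ = 8.475/342.3 = 0.02476 per min.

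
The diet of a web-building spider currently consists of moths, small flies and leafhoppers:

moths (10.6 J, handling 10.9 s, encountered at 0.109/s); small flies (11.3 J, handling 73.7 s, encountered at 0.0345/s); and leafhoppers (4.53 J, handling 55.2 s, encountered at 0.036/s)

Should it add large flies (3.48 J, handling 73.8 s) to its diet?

Current rate: (0.109×10.6 + 0.0345×11.3 + 0.036×4.53)/(1 + 0.109×10.9 + 0.0345×73.7 + 0.036×55.2) = 0.2543 J/s.
Profitability of large flies: 3.48/73.8 = 0.04715 J/s.
Since 0.04715 < R, time spent handling large flies is better spent searching.

No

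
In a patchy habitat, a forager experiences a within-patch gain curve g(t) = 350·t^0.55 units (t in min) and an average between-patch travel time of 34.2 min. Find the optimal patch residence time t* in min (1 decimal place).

Optimal t* satisfies g'(t*) = g(t*)/(T + t*).
g'(t) = 0.55·350·t^-0.45. Setting 0.55·350·t^-0.45 = 350·t^0.55/(34.2+t) gives 0.55(34.2+t) = t, so 0.45·t = 0.55×34.2.
t* = 0.55×34.2/0.45 = 41.8 min.

41.8 min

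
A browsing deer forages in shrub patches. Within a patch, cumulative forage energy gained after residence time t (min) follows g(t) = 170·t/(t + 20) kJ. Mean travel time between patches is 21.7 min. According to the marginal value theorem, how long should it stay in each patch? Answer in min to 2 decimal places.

Maximise g(t)/(T+t): set derivative to zero → g'(t)(T+t) = g(t).
g'(t) = 170·20/(t + 20)². Setting 170·20/(t+20)² = 170t/[(t+20)(21.7+t)] gives 20(21.7+t) = t(t+20), so t² = 20×21.7 = 434.
t* = √434 = 20.83 min.

20.83 min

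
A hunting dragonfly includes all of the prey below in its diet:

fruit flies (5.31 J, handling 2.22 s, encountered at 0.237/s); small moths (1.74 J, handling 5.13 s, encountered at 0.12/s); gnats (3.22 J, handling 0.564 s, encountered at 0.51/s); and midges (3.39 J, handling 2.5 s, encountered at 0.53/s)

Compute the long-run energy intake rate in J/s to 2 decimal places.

1.31 J/s

R = Σλ_iE_i / (1 + Σλ_ih_i)
Numerator: 0.237×5.31 + 0.12×1.74 + 0.51×3.22 + 0.53×3.39 = 4.906
Denominator: 1 + 0.237×2.22 + 0.12×5.13 + 0.51×0.564 + 0.53×2.5 = 3.754
R = 4.906/3.754 = 1.307 J/s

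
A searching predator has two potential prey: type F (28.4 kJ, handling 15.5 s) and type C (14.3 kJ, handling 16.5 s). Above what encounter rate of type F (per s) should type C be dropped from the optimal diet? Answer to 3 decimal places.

At the threshold, the rate on type F alone equals the profitability of type C: λ·28.4/(1 + λ·15.5) = 14.3/16.5 = 0.8667.
Rearranging, λ(28.4 − 0.8667×15.5) = 0.8667, so λ = 0.8667/14.97 = 0.05791 per s.

0.058 per s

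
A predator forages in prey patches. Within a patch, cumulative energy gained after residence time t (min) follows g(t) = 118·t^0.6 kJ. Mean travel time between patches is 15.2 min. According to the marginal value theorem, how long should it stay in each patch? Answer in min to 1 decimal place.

Maximise g(t)/(T+t): set derivative to zero → g'(t)(T+t) = g(t).
g'(t) = 0.6·118·t^-0.4. Setting 0.6·118·t^-0.4 = 118·t^0.6/(15.2+t) gives 0.6(15.2+t) = t, so 0.40·t = 0.6×15.2.
t* = 0.6×15.2/0.40 = 22.8 min.

22.8 min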